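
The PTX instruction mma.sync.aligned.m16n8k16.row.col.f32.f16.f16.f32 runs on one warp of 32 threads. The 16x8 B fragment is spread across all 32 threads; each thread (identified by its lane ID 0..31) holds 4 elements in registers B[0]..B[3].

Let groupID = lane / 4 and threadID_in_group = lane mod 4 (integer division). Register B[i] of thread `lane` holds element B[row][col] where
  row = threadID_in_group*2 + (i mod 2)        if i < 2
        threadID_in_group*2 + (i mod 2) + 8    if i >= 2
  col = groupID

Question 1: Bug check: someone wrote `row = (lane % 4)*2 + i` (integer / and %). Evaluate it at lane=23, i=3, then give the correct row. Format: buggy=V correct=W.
`(lane % 4)*2 + i`[23,3]⇒9
lane 23: gr=5 (23/4), th=3 (23%4)
i=3: r=3*2+1+8=15, c=gr=5
row: 9 vs 15

buggy=9 correct=15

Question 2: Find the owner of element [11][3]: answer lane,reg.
c: 3->gid=3  r: 11->r8=1,tid=1,i&1=1
L=3*4+1=13  i=1*2+1=3

13,3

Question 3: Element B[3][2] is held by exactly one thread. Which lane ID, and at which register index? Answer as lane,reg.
c:2=>grp=2  r:3=>rB=0,tig=1,lo=1
L=2*4+1=9  i=0*2+1=1

9,1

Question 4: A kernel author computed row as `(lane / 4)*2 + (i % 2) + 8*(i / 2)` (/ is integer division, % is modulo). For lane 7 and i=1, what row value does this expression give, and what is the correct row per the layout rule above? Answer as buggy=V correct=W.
`(lane / 4)*2 + (i % 2) + 8*(i / 2)`[7,1]=>3
lane 7=>7/4=1, 7 mod 4=3
i=1  r:2·3+1+0=>7  c:1
row: 3 vs 7

buggy=3 correct=7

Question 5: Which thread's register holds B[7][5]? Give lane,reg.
23,1

c=5->g=5  r=7->rb=0,t=3,b0=1
L=5*4+3=23  i=0*2+1=1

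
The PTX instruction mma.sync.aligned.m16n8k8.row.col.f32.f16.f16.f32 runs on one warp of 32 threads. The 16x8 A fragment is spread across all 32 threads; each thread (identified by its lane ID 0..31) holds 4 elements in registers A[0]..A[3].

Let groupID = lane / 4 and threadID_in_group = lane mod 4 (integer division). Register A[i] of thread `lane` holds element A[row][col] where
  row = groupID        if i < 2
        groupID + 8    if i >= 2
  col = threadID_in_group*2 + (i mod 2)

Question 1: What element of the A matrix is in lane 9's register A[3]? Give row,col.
10,3

lane 9=>9/4=2, 9 mod 4=1
i=3  r:2+8=>10  c:2·1+1=>3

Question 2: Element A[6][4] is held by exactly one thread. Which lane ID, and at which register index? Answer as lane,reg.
r=6->g=6,rb=0  c=4->t=2,b0=0
L=6*4+2=26  i=0*2+0=0

26,0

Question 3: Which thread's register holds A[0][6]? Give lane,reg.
3,0

r=0⇒gr=0,Rb=0  c=6⇒th=3,odd=0
L=0*4+3=3  i=0*2+0=0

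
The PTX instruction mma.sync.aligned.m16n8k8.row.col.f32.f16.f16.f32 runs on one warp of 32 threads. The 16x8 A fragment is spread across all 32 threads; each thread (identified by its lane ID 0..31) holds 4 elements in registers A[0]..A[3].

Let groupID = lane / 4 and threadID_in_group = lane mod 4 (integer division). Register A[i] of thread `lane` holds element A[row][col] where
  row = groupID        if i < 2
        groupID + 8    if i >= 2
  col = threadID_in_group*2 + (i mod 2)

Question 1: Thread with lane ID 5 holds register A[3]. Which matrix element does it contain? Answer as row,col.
9,3

5: G=1,T=1
[3] (1+8,1*2+1) = (9,3)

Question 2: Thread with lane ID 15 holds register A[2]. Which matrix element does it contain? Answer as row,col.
11,6

L=15⇒gr=15>>2=3, th=15&3=3
[2]⇒row 3+8=11  col 3·2+0=6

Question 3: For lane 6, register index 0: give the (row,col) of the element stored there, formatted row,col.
6: G=1,T=2
[0] (1+0,2*2+0) = (1,4)

1,4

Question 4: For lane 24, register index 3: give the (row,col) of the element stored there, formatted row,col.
lane 24: grp=6 (24/4), tig=0 (24%4)
i=3: r=6+8=14, c=0*2+1=1

14,1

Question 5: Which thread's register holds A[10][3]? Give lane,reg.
r=10→G=2,rhi=1  c=3→T=1,p=1
L=2*4+1=9  i=1*2+1=3

9,3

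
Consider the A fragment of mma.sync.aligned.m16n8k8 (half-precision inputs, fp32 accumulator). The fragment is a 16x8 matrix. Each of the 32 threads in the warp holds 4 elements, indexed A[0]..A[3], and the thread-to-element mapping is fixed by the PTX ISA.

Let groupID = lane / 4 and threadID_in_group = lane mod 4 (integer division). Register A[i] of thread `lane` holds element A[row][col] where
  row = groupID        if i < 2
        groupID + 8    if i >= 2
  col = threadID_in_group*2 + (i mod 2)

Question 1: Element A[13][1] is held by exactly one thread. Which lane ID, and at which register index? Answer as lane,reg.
r=13→G=5,rhi=1  c=1→T=0,p=1
L=5*4+0=20  i=1*2+1=3

20,3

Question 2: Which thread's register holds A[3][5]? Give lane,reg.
r=3⇒gr=3,Rb=0  c=5⇒th=2,odd=1
L=3*4+2=14  i=0*2+1=1

14,1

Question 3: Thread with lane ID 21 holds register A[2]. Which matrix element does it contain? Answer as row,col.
lane 21: gr=5 (21/4), th=1 (21%4)
i=2: r=5+8=13, c=1*2+0=2

13,2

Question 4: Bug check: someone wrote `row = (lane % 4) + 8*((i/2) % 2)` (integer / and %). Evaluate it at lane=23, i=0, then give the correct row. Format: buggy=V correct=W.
`(lane % 4) + 8*((i/2) % 2)`[23,0]->3
L=23->gid=23>>2=5, tid=23&3=3
[0]->row 5+0=5  col 3·2+0=6
row: 3 vs 5

buggy=3 correct=5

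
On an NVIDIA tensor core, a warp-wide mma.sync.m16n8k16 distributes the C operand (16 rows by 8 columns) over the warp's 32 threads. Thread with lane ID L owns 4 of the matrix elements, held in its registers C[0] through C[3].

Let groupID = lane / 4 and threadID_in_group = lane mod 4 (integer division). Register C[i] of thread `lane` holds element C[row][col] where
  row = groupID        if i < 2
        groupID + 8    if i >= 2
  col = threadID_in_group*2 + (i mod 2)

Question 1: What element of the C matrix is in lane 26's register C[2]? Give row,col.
L=26→G=26>>2=6, T=26&3=2
[2]→row 6+8=14  col 2·2+0=4

14,4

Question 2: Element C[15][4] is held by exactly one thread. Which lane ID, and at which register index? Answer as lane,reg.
30,2

r=15->g=7,rb=1  c=4->t=2,b0=0
L=7*4+2=30  i=1*2+0=2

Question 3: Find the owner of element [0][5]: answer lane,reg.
r:0=>grp=0,rB=0  c:5=>tig=2,lo=1
L=0*4+2=2  i=0*2+1=1

2,1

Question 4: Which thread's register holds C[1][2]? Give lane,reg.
r=1→G=1,rhi=0  c=2→T=1,p=0
L=1*4+1=5  i=0*2+0=0

5,0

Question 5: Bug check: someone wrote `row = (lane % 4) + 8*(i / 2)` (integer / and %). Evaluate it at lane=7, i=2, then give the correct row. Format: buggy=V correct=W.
buggy=11 correct=9

`(lane % 4) + 8*(i / 2)`[7,2]->11
lane 7->7/4=1, 7 mod 4=3
i=2  r:1+8->9  c:2·3+0->6
row: 11 vs 9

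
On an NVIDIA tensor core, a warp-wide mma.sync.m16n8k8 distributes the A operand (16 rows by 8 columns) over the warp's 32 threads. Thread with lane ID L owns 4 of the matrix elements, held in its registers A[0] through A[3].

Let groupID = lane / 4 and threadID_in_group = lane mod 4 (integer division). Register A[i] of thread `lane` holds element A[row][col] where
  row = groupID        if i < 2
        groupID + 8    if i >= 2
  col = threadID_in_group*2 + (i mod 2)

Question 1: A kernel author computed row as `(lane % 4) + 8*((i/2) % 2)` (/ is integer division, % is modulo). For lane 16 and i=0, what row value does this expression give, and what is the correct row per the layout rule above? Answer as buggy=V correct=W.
`(lane % 4) + 8*((i/2) % 2)`[16,0]=>0
16: grp=4,tig=0
[0] (4+0,0*2+0) = (4,0)
row: 0 vs 4

buggy=0 correct=4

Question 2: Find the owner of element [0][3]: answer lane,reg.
1,1

r=0⇒gr=0,Rb=0  c=3⇒th=1,odd=1
L=0*4+1=1  i=0*2+1=1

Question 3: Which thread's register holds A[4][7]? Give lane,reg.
19,1

r=4⇒gr=4,Rb=0  c=7⇒th=3,odd=1
L=4*4+3=19  i=0*2+1=1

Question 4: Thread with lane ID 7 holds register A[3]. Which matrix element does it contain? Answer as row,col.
9,7

7: gid=1,tid=3
[3] (1+8,3*2+1) = (9,7)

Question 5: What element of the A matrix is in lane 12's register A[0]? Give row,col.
3,0

L=12->gid=12>>2=3, tid=12&3=0
[0]->row 3+0=3  col 0·2+0=0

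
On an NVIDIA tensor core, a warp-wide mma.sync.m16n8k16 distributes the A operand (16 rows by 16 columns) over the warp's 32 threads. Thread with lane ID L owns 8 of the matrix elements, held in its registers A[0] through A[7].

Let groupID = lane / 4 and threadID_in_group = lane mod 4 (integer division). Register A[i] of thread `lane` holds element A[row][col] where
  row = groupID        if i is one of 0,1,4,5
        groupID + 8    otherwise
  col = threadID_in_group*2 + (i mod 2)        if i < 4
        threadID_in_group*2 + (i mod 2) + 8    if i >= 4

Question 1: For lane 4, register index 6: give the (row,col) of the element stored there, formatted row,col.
L=4⇒gr=4>>2=1, th=4&3=0
[6]⇒row 1+8=9  col 0·2+0+8=8

9,8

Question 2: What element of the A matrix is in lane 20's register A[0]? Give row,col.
5,0

20: G=5,T=0
[0] (5+0,0*2+0+0) = (5,0)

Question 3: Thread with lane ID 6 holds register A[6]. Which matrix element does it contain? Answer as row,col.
6: gr=1,th=2
[6] (1+8,2*2+0+8) = (9,12)

9,12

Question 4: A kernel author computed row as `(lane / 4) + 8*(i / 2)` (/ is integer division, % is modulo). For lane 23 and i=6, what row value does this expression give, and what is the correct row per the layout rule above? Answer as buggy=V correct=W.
`(lane / 4) + 8*(i / 2)`[23,6]=>29
L=23=>grp=23>>2=5, tig=23&3=3
[6]=>row 5+8=13  col 3·2+0+8=14
row: 29 vs 13

buggy=29 correct=13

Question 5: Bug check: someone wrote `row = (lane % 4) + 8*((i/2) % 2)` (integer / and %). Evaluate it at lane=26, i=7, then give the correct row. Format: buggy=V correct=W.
buggy=10 correct=14

`(lane % 4) + 8*((i/2) % 2)`[26,7]→10
lane 26: G=6 (26/4), T=2 (26%4)
i=7: r=6+8=14, c=2*2+1+8=13
row: 10 vs 14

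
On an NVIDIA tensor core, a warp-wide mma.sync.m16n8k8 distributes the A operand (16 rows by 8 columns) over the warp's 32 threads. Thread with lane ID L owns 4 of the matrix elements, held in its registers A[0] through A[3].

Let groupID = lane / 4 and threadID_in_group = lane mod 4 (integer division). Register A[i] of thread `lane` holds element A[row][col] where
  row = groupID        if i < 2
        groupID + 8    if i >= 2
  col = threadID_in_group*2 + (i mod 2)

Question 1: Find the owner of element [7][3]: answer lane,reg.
r=7⇒gr=7,Rb=0  c=3⇒th=1,odd=1
L=7*4+1=29  i=0*2+1=1

29,1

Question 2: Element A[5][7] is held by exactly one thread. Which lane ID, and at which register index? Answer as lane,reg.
r: 5->gid=5,r8=0  c: 7->tid=3,i&1=1
L=5*4+3=23  i=0*2+1=1

23,1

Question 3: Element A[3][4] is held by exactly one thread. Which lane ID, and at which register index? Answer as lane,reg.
14,0

r=3⇒gr=3,Rb=0  c=4⇒th=2,odd=0
L=3*4+2=14  i=0*2+0=0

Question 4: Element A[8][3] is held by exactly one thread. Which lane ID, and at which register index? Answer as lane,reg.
r=8⇒gr=0,Rb=1  c=3⇒th=1,odd=1
L=0*4+1=1  i=1*2+1=3

1,3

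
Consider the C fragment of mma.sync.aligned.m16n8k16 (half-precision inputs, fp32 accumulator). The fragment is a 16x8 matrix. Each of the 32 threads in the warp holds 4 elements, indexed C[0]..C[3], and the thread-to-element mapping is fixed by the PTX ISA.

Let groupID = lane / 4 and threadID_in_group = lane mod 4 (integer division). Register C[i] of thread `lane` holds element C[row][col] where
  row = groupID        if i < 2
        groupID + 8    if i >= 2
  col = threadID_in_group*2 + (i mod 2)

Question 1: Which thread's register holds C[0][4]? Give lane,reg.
r:0=>grp=0,rB=0  c:4=>tig=2,lo=0
L=0*4+2=2  i=0*2+0=0

2,0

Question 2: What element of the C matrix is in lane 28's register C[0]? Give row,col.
lane 28: g=7 (28/4), t=0 (28%4)
i=0: r=7+0=7, c=0*2+0=0

7,0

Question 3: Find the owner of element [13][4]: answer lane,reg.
22,2

r=13⇒gr=5,Rb=1  c=4⇒th=2,odd=0
L=5*4+2=22  i=1*2+0=2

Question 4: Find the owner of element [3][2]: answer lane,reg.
r=3⇒gr=3,Rb=0  c=2⇒th=1,odd=0
L=3*4+1=13  i=0*2+0=0

13,0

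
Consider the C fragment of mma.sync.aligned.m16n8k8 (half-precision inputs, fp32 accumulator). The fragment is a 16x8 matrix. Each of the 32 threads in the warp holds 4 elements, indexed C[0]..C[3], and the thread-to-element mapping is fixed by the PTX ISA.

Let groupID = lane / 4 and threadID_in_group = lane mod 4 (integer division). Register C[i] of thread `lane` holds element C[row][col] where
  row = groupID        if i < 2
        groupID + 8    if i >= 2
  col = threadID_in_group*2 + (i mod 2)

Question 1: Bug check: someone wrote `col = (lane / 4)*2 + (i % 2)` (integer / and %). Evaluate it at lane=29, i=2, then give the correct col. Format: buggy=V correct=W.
`(lane / 4)*2 + (i % 2)`[29,2]⇒14
lane 29⇒29/4=7, 29 mod 4=1
i=2  r:7+8⇒15  c:2·1+0⇒2
col: 14 vs 2

buggy=14 correct=2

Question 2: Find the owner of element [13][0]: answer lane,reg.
r=13->g=5,rb=1  c=0->t=0,b0=0
L=5*4+0=20  i=1*2+0=2

20,2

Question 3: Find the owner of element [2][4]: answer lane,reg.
10,0

r=2⇒gr=2,Rb=0  c=4⇒th=2,odd=0
L=2*4+2=10  i=0*2+0=0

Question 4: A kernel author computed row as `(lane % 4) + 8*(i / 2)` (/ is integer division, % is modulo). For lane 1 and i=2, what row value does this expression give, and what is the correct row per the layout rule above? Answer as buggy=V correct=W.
`(lane % 4) + 8*(i / 2)`[1,2]→9
1: G=0,T=1
[2] (0+8,1*2+0) = (8,2)
row: 9 vs 8

buggy=9 correct=8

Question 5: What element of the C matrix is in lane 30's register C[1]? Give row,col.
lane 30=>30/4=7, 30 mod 4=2
i=1  r:7+0=>7  c:2·2+1=>5

7,5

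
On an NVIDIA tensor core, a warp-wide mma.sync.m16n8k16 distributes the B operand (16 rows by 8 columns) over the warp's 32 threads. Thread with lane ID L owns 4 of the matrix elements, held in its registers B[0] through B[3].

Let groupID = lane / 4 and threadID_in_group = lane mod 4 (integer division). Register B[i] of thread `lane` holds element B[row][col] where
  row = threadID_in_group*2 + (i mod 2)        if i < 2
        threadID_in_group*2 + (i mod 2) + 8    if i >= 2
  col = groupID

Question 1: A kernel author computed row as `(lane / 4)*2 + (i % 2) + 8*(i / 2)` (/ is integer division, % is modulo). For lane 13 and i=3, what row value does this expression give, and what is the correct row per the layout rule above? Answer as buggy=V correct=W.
`(lane / 4)*2 + (i % 2) + 8*(i / 2)`[13,3]=>15
13: grp=3,tig=1
[3] (1*2+1+8,3) = (11,3)
row: 15 vs 11

buggy=15 correct=11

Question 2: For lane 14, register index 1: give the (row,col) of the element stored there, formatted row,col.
5,3

lane 14->14/4=3, 14 mod 4=2
i=1  r:2·2+1+0->5  c:3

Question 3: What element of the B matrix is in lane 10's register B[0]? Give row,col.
10: g=2,t=2
[0] (2*2+0+0,2) = (4,2)

4,2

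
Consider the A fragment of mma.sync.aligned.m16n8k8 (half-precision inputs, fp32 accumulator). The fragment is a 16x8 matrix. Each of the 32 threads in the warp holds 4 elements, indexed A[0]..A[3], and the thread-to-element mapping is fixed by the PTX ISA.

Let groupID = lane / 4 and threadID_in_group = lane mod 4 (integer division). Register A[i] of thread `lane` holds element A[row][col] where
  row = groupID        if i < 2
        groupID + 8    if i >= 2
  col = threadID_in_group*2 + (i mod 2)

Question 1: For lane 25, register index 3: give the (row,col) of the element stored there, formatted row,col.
L=25->gid=25>>2=6, tid=25&3=1
[3]->row 6+8=14  col 1·2+1=3

14,3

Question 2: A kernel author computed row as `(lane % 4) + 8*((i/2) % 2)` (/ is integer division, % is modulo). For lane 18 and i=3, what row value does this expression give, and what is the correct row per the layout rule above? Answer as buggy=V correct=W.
`(lane % 4) + 8*((i/2) % 2)`[18,3]→10
lane 18: G=4 (18/4), T=2 (18%4)
i=3: r=4+8=12, c=2*2+1=5
row: 10 vs 12

buggy=10 correct=12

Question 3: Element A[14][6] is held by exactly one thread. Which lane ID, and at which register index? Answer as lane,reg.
r=14⇒gr=6,Rb=1  c=6⇒th=3,odd=0
L=6*4+3=27  i=1*2+0=2

27,2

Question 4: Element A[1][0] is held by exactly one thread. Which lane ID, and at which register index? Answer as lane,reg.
r=1→G=1,rhi=0  c=0→T=0,p=0
L=1*4+0=4  i=0*2+0=0

4,0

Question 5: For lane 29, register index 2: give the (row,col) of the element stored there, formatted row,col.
lane 29→29/4=7, 29 mod 4=1
i=2  r:7+8→15  c:2·1+0→2

15,2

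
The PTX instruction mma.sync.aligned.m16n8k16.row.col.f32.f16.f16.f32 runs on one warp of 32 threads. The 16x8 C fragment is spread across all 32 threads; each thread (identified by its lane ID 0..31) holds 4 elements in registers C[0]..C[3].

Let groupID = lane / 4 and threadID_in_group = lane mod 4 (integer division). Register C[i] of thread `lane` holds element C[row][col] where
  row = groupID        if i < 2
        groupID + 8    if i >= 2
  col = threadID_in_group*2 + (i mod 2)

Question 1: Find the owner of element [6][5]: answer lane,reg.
26,1

r: 6->gid=6,r8=0  c: 5->tid=2,i&1=1
L=6*4+2=26  i=0*2+1=1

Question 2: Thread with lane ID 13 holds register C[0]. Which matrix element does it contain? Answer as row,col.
lane 13=>13/4=3, 13 mod 4=1
i=0  r:3+0=>3  c:2·1+0=>2

3,2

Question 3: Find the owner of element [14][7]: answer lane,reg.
27,3

r: 14->gid=6,r8=1  c: 7->tid=3,i&1=1
L=6*4+3=27  i=1*2+1=3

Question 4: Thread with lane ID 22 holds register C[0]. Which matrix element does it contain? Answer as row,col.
22: gid=5,tid=2
[0] (5+0,2*2+0) = (5,4)

5,4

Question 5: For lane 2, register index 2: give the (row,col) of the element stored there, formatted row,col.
lane 2: gid=0 (2/4), tid=2 (2%4)
i=2: r=0+8=8, c=2*2+0=4

8,4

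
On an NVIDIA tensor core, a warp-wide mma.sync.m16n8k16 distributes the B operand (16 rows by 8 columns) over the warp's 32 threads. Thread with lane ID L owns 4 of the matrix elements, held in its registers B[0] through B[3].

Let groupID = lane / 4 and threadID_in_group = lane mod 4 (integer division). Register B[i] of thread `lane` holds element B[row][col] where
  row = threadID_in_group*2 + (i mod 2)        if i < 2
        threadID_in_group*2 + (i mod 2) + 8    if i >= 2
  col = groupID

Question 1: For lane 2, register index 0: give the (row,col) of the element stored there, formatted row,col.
L=2→G=2>>2=0, T=2&3=2
[0]→row 2·2+0+0=4  col G=0

4,0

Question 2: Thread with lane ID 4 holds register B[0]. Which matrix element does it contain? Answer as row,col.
4: G=1,T=0
[0] (0*2+0+0,1) = (0,1)

0,1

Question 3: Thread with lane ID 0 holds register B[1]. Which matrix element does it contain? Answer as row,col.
L=0->gid=0>>2=0, tid=0&3=0
[1]->row 0·2+1+0=1  col gid=0

1,0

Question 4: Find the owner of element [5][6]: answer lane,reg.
26,1

c=6->g=6  r=5->rb=0,t=2,b0=1
L=6*4+2=26  i=0*2+1=1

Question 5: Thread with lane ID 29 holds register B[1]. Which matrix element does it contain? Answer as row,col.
3,7

29: gid=7,tid=1
[1] (1*2+1+0,7) = (3,7)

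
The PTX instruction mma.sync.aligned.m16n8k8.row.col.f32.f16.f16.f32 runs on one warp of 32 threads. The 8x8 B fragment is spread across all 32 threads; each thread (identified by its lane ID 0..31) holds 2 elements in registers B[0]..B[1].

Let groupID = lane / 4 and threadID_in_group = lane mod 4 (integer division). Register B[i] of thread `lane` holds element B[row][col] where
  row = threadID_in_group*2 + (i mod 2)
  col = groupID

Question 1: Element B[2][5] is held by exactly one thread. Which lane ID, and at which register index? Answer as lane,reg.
c:5=>grp=5  r:2=>tig=1,lo=0
L=5*4+1=21  i=0=0

21,0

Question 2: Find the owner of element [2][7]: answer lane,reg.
c=7->g=7  r=2->t=1,b0=0
L=7*4+1=29  i=0=0

29,0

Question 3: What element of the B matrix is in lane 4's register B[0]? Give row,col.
lane 4→4/4=1, 4 mod 4=0
i=0  r:2·0+0→0  c:1

0,1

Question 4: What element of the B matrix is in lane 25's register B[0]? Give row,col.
2,6

L=25=>grp=25>>2=6, tig=25&3=1
[0]=>row 1·2+0=2  col grp=6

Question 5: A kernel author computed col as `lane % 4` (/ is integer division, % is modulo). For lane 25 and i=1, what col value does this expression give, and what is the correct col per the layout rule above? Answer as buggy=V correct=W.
`lane % 4`[25,1]→1
L=25→G=25>>2=6, T=25&3=1
[1]→row 1·2+1=3  col G=6
col: 1 vs 6

buggy=1 correct=6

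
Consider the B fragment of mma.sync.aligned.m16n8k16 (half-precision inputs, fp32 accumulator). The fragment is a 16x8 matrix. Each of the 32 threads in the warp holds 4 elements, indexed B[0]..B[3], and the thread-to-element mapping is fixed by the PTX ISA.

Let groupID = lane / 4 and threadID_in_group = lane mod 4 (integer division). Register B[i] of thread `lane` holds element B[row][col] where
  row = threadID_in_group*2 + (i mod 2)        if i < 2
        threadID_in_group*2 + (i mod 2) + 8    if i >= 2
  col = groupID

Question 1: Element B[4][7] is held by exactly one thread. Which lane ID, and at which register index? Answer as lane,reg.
30,0

c=7⇒gr=7  r=4⇒Rb=0,th=2,odd=0
L=7*4+2=30  i=0*2+0=0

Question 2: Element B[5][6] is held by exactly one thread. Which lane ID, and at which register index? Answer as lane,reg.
c: 6->gid=6  r: 5->r8=0,tid=2,i&1=1
L=6*4+2=26  i=0*2+1=1

26,1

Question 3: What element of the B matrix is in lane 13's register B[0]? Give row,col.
2,3

L=13->g=13>>2=3, t=13&3=1
[0]->row 1·2+0+0=2  col g=3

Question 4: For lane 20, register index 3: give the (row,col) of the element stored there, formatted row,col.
9,5

lane 20=>20/4=5, 20 mod 4=0
i=3  r:2·0+1+8=>9  c:5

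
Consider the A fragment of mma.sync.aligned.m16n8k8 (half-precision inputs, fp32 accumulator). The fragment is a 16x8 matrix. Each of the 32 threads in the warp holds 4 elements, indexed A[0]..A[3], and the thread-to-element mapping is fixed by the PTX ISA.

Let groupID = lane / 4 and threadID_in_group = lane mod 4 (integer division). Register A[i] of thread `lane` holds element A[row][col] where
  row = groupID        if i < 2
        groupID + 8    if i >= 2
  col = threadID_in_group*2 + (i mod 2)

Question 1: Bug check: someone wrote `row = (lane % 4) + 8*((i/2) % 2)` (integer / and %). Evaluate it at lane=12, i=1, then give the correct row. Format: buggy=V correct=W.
`(lane % 4) + 8*((i/2) % 2)`[12,1]=>0
L=12=>grp=12>>2=3, tig=12&3=0
[1]=>row 3+0=3  col 0·2+1=1
row: 0 vs 3

buggy=0 correct=3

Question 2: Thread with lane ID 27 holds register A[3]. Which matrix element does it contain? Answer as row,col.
14,7

lane 27->27/4=6, 27 mod 4=3
i=3  r:6+8->14  c:2·3+1->7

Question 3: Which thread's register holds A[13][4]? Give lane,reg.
r=13->g=5,rb=1  c=4->t=2,b0=0
L=5*4+2=22  i=1*2+0=2

22,2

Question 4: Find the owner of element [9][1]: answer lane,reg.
r=9->g=1,rb=1  c=1->t=0,b0=1
L=1*4+0=4  i=1*2+1=3

4,3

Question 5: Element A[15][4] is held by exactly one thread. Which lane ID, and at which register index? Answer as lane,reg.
r:15=>grp=7,rB=1  c:4=>tig=2,lo=0
L=7*4+2=30  i=1*2+0=2

30,2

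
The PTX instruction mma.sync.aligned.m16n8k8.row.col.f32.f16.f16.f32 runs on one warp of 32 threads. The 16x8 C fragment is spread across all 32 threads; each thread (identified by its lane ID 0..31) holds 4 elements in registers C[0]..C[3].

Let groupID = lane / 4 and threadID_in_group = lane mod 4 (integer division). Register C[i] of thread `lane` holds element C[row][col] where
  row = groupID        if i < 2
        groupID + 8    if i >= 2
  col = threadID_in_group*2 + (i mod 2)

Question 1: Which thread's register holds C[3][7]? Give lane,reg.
15,1

r=3→G=3,rhi=0  c=7→T=3,p=1
L=3*4+3=15  i=0*2+1=1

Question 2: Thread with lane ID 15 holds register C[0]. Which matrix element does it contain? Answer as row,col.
3,6

lane 15: gr=3 (15/4), th=3 (15%4)
i=0: r=3+0=3, c=3*2+0=6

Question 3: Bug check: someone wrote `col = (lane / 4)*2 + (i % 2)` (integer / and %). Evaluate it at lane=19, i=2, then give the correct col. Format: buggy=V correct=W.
`(lane / 4)*2 + (i % 2)`[19,2]→8
lane 19→19/4=4, 19 mod 4=3
i=2  r:4+8→12  c:2·3+0→6
col: 8 vs 6

buggy=8 correct=6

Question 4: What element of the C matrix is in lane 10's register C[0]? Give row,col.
2,4

10: gr=2,th=2
[0] (2+0,2*2+0) = (2,4)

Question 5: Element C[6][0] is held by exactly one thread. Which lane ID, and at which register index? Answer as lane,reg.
r:6=>grp=6,rB=0  c:0=>tig=0,lo=0
L=6*4+0=24  i=0*2+0=0

24,0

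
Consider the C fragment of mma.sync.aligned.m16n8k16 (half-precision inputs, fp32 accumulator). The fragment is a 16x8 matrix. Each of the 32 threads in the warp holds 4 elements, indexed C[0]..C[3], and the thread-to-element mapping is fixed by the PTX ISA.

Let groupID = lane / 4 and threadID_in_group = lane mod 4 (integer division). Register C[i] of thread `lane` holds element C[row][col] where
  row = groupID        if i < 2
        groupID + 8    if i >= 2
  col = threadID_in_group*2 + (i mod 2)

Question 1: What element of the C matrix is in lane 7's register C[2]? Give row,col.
9,6

lane 7->7/4=1, 7 mod 4=3
i=2  r:1+8->9  c:2·3+0->6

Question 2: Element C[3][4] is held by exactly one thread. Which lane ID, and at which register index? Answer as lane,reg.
r: 3->gid=3,r8=0  c: 4->tid=2,i&1=0
L=3*4+2=14  i=0*2+0=0

14,0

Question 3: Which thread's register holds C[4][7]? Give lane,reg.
19,1

r:4=>grp=4,rB=0  c:7=>tig=3,lo=1
L=4*4+3=19  i=0*2+1=1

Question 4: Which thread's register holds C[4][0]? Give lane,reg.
r: 4->gid=4,r8=0  c: 0->tid=0,i&1=0
L=4*4+0=16  i=0*2+0=0

16,0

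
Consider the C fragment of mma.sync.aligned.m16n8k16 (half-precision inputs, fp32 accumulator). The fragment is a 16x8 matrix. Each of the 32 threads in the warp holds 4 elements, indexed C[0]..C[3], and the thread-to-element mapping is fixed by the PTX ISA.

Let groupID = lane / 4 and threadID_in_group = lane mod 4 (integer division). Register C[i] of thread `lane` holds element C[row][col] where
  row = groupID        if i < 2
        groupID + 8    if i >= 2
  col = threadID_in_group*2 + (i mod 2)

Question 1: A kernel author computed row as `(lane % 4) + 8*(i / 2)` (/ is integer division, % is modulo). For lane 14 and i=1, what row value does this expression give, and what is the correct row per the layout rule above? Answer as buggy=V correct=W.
buggy=2 correct=3

`(lane % 4) + 8*(i / 2)`[14,1]⇒2
L=14⇒gr=14>>2=3, th=14&3=2
[1]⇒row 3+0=3  col 2·2+1=5
row: 2 vs 3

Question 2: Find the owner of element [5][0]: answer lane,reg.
20,0

r=5⇒gr=5,Rb=0  c=0⇒th=0,odd=0
L=5*4+0=20  i=0*2+0=0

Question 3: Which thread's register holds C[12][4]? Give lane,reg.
r=12->g=4,rb=1  c=4->t=2,b0=0
L=4*4+2=18  i=1*2+0=2

18,2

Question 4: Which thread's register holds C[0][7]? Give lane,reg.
r: 0->gid=0,r8=0  c: 7->tid=3,i&1=1
L=0*4+3=3  i=0*2+1=1

3,1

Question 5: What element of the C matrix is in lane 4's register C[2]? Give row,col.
lane 4: grp=1 (4/4), tig=0 (4%4)
i=2: r=1+8=9, c=0*2+0=0

9,0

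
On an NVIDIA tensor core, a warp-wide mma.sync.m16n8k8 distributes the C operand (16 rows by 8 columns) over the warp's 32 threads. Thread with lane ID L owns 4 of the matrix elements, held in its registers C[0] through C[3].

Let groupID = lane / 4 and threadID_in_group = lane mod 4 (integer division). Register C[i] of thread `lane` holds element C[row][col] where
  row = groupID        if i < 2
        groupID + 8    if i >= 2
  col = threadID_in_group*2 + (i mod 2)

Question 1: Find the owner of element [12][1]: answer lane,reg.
r:12=>grp=4,rB=1  c:1=>tig=0,lo=1
L=4*4+0=16  i=1*2+1=3

16,3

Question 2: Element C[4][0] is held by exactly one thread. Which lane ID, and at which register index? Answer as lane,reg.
r=4⇒gr=4,Rb=0  c=0⇒th=0,odd=0
L=4*4+0=16  i=0*2+0=0

16,0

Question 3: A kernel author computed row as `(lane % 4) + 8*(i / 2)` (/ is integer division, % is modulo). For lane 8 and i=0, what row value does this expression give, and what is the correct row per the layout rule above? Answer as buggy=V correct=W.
`(lane % 4) + 8*(i / 2)`[8,0]⇒0
8: gr=2,th=0
[0] (2+0,0*2+0) = (2,0)
row: 0 vs 2

buggy=0 correct=2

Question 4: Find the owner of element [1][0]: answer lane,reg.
4,0

r=1→G=1,rhi=0  c=0→T=0,p=0
L=1*4+0=4  i=0*2+0=0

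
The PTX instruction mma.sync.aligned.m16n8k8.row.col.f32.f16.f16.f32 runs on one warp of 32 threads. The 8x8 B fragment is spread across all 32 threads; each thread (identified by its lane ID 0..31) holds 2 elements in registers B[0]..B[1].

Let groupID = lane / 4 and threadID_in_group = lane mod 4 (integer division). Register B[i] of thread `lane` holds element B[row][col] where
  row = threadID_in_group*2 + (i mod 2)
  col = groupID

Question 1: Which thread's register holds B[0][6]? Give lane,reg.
24,0

c=6⇒gr=6  r=0⇒th=0,odd=0
L=6*4+0=24  i=0=0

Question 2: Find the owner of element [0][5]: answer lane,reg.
c=5->g=5  r=0->t=0,b0=0
L=5*4+0=20  i=0=0

20,0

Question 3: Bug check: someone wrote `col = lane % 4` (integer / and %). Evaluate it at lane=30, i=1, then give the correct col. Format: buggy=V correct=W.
buggy=2 correct=7

`lane % 4`[30,1]->2
30: g=7,t=2
[1] (2*2+1,7) = (5,7)
col: 2 vs 7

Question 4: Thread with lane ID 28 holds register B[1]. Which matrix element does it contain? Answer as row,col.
lane 28->28/4=7, 28 mod 4=0
i=1  r:2·0+1->1  c:7

1,7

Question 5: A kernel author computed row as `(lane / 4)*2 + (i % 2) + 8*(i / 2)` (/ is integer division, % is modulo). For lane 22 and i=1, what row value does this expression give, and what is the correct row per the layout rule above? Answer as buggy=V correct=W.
buggy=11 correct=5

`(lane / 4)*2 + (i % 2) + 8*(i / 2)`[22,1]→11
22: G=5,T=2
[1] (2*2+1,5) = (5,5)
row: 11 vs 5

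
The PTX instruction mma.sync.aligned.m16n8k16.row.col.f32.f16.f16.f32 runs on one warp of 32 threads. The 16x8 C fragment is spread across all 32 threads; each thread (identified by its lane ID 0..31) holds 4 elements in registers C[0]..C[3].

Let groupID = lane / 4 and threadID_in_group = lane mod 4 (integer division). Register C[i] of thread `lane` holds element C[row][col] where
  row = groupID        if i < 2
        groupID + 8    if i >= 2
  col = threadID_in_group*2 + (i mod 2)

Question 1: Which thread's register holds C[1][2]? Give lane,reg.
r:1=>grp=1,rB=0  c:2=>tig=1,lo=0
L=1*4+1=5  i=0*2+0=0

5,0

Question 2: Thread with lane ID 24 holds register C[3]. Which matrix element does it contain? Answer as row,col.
L=24⇒gr=24>>2=6, th=24&3=0
[3]⇒row 6+8=14  col 0·2+1=1

14,1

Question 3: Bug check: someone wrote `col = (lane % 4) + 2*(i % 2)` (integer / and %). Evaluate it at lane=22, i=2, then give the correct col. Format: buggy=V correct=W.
buggy=2 correct=4

`(lane % 4) + 2*(i % 2)`[22,2]=>2
22: grp=5,tig=2
[2] (5+8,2*2+0) = (13,4)
col: 2 vs 4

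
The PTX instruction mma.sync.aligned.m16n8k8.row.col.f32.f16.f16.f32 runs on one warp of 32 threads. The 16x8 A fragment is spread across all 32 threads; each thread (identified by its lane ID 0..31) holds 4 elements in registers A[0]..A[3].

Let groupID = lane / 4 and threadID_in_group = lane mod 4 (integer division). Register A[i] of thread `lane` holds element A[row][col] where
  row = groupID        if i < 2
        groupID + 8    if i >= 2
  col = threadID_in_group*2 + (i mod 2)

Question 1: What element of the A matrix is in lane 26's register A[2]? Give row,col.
14,4

26: grp=6,tig=2
[2] (6+8,2*2+0) = (14,4)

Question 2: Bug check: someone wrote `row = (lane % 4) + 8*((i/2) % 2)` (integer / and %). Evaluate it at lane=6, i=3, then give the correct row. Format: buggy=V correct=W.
buggy=10 correct=9

`(lane % 4) + 8*((i/2) % 2)`[6,3]→10
6: G=1,T=2
[3] (1+8,2*2+1) = (9,5)
row: 10 vs 9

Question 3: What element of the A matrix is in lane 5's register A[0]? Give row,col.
L=5->g=5>>2=1, t=5&3=1
[0]->row 1+0=1  col 1·2+0=2

1,2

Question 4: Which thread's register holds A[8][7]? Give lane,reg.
3,3

r=8→G=0,rhi=1  c=7→T=3,p=1
L=0*4+3=3  i=1*2+1=3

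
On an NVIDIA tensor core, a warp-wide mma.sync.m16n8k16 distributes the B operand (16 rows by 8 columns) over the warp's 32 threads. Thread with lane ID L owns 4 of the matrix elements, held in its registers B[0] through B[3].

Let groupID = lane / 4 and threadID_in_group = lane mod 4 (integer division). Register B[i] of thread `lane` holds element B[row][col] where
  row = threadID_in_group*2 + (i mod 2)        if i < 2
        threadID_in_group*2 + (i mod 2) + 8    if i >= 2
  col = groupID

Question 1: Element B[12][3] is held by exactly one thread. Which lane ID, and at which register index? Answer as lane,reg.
14,2

c=3⇒gr=3  r=12⇒Rb=1,th=2,odd=0
L=3*4+2=14  i=1*2+0=2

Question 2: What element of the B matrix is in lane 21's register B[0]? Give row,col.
L=21->g=21>>2=5, t=21&3=1
[0]->row 1·2+0+0=2  col g=5

2,5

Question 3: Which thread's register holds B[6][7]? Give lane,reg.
c:7=>grp=7  r:6=>rB=0,tig=3,lo=0
L=7*4+3=31  i=0*2+0=0

31,0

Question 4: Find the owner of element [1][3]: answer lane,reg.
12,1

c:3=>grp=3  r:1=>rB=0,tig=0,lo=1
L=3*4+0=12  i=0*2+1=1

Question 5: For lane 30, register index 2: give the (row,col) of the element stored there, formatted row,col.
lane 30: G=7 (30/4), T=2 (30%4)
i=2: r=2*2+0+8=12, c=G=7

12,7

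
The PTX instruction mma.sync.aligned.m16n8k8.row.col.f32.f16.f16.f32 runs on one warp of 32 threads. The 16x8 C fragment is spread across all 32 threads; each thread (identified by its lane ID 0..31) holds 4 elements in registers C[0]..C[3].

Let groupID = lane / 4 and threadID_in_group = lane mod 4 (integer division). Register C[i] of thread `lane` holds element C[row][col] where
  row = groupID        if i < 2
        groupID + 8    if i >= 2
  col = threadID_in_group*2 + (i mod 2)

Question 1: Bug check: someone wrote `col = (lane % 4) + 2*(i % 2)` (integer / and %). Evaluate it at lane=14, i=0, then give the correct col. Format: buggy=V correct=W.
`(lane % 4) + 2*(i % 2)`[14,0]->2
14: gid=3,tid=2
[0] (3+0,2*2+0) = (3,4)
col: 2 vs 4

buggy=2 correct=4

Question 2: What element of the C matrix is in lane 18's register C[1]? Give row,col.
4,5

L=18=>grp=18>>2=4, tig=18&3=2
[1]=>row 4+0=4  col 2·2+1=5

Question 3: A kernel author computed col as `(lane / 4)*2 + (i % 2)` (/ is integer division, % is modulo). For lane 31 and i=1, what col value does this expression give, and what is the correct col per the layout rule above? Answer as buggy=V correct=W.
`(lane / 4)*2 + (i % 2)`[31,1]→15
lane 31: G=7 (31/4), T=3 (31%4)
i=1: r=7+0=7, c=3*2+1=7
col: 15 vs 7

buggy=15 correct=7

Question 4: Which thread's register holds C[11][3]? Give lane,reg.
13,3

r: 11->gid=3,r8=1  c: 3->tid=1,i&1=1
L=3*4+1=13  i=1*2+1=3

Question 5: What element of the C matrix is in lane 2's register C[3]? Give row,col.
lane 2→2/4=0, 2 mod 4=2
i=3  r:0+8→8  c:2·2+1→5

8,5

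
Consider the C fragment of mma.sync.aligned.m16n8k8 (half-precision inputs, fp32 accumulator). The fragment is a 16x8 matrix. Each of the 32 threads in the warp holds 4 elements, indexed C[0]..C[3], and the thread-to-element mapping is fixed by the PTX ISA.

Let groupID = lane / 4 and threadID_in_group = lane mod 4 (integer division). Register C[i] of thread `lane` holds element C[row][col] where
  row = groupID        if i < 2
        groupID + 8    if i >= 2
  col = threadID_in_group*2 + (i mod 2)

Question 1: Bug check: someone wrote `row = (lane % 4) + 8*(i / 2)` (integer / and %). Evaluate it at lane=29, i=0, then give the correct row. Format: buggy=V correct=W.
buggy=1 correct=7

`(lane % 4) + 8*(i / 2)`[29,0]->1
29: g=7,t=1
[0] (7+0,1*2+0) = (7,2)
row: 1 vs 7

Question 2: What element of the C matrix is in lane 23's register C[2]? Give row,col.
L=23=>grp=23>>2=5, tig=23&3=3
[2]=>row 5+8=13  col 3·2+0=6

13,6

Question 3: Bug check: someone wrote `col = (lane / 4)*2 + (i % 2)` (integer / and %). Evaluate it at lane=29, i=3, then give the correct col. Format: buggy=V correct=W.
buggy=15 correct=3

`(lane / 4)*2 + (i % 2)`[29,3]⇒15
lane 29⇒29/4=7, 29 mod 4=1
i=3  r:7+8⇒15  c:2·1+1⇒3
col: 15 vs 3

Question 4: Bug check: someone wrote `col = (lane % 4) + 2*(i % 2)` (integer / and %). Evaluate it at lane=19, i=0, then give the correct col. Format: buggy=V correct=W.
buggy=3 correct=6

`(lane % 4) + 2*(i % 2)`[19,0]→3
lane 19→19/4=4, 19 mod 4=3
i=0  r:4+0→4  c:2·3+0→6
col: 3 vs 6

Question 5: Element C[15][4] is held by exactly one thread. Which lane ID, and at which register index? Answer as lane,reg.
r=15->g=7,rb=1  c=4->t=2,b0=0
L=7*4+2=30  i=1*2+0=2

30,2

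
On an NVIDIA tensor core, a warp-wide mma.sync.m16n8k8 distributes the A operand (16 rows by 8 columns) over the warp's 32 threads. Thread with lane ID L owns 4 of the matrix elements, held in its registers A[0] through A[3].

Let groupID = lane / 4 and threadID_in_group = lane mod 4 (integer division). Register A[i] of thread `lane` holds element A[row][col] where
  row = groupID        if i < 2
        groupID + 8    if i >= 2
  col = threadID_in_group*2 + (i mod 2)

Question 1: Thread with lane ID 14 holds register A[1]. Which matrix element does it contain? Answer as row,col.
L=14⇒gr=14>>2=3, th=14&3=2
[1]⇒row 3+0=3  col 2·2+1=5

3,5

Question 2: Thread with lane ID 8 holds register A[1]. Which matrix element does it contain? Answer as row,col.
2,1

L=8->gid=8>>2=2, tid=8&3=0
[1]->row 2+0=2  col 0·2+1=1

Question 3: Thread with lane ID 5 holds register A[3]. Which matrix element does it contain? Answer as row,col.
9,3

5: G=1,T=1
[3] (1+8,1*2+1) = (9,3)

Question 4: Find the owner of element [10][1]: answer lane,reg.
r: 10->gid=2,r8=1  c: 1->tid=0,i&1=1
L=2*4+0=8  i=1*2+1=3

8,3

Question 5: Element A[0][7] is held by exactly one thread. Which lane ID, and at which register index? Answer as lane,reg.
3,1

r: 0->gid=0,r8=0  c: 7->tid=3,i&1=1
L=0*4+3=3  i=0*2+1=1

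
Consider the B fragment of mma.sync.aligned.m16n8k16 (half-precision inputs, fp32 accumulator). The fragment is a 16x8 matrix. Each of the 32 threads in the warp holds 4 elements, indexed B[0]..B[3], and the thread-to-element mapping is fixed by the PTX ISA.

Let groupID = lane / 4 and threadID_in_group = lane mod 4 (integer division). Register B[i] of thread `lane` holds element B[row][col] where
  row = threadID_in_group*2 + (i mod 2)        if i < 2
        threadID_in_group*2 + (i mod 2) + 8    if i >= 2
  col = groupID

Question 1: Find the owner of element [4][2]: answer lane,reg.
10,0

c=2⇒gr=2  r=4⇒Rb=0,th=2,odd=0
L=2*4+2=10  i=0*2+0=0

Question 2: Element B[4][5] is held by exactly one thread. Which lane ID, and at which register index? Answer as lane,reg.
22,0

c: 5->gid=5  r: 4->r8=0,tid=2,i&1=0
L=5*4+2=22  i=0*2+0=0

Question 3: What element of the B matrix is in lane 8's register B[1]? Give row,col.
lane 8=>8/4=2, 8 mod 4=0
i=1  r:2·0+1+0=>1  c:2

1,2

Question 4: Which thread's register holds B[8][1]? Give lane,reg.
4,2

c=1->g=1  r=8->rb=1,t=0,b0=0
L=1*4+0=4  i=1*2+0=2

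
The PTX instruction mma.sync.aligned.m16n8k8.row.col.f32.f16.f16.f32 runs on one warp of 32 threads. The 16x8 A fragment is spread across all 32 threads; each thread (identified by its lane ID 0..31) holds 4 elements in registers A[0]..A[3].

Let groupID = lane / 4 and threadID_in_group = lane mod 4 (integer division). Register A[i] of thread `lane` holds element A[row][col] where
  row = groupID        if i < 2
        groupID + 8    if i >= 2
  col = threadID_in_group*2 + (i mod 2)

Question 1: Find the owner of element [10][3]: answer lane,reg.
r:10=>grp=2,rB=1  c:3=>tig=1,lo=1
L=2*4+1=9  i=1*2+1=3

9,3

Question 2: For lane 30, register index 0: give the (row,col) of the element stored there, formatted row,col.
7,4

lane 30: G=7 (30/4), T=2 (30%4)
i=0: r=7+0=7, c=2*2+0=4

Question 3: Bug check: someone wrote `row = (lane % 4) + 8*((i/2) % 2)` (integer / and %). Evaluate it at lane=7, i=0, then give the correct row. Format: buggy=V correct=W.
buggy=3 correct=1

`(lane % 4) + 8*((i/2) % 2)`[7,0]->3
lane 7->7/4=1, 7 mod 4=3
i=0  r:1+0->1  c:2·3+0->6
row: 3 vs 1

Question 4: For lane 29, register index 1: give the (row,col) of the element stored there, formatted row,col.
L=29->gid=29>>2=7, tid=29&3=1
[1]->row 7+0=7  col 1·2+1=3

7,3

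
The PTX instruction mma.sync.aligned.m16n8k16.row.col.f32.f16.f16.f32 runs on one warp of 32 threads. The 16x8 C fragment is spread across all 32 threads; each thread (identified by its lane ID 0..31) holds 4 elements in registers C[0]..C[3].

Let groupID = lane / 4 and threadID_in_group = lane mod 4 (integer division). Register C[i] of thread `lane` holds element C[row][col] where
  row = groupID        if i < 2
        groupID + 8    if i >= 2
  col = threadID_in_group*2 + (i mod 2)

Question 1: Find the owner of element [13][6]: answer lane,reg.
r: 13->gid=5,r8=1  c: 6->tid=3,i&1=0
L=5*4+3=23  i=1*2+0=2

23,2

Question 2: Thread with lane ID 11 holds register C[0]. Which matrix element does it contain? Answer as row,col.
2,6

11: G=2,T=3
[0] (2+0,3*2+0) = (2,6)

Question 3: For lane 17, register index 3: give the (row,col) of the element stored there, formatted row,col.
lane 17->17/4=4, 17 mod 4=1
i=3  r:4+8->12  c:2·1+1->3

12,3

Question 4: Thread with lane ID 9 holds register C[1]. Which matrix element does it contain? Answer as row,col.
9: gr=2,th=1
[1] (2+0,1*2+1) = (2,3)

2,3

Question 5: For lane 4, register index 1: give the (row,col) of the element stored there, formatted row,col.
lane 4: g=1 (4/4), t=0 (4%4)
i=1: r=1+0=1, c=0*2+1=1

1,1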